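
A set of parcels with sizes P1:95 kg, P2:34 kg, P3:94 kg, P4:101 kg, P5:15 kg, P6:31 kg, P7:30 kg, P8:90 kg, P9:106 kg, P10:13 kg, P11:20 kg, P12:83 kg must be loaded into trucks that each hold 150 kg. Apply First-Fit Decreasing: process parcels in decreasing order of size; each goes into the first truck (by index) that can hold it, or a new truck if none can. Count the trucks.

Sorted descending: 106, 101, 95, 94, 90, 83, 34, 31, 30, 20, 15, 13.
106 kg → truck 1 (remaining 44 kg)
101 kg → truck 2 (remaining 49 kg)
95 kg → truck 3 (remaining 55 kg)
94 kg → truck 4 (remaining 56 kg)
90 kg → truck 5 (remaining 60 kg)
83 kg → truck 6 (remaining 67 kg)
34 kg → truck 1 (remaining 10 kg)
31 kg → truck 2 (remaining 18 kg)
30 kg → truck 3 (remaining 25 kg)
20 kg → truck 3 (remaining 5 kg)
15 kg → truck 2 (remaining 3 kg)
13 kg → truck 4 (remaining 43 kg)
Final trucks: [106,34] [101,31,15] [95,30,20] [94,13] [90] [83].

6 trucks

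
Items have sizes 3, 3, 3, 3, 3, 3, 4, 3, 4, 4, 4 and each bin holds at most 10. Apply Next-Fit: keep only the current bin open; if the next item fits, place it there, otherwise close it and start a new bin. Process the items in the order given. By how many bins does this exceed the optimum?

Next-Fit: [3,3,3] [3,3,3] [4,3] [4,4] [4] → 5 bins.
Total size 37; any packing needs at least ⌈37/10⌉ = 4 bins.
An optimal packing achieves that bound: [4,4] [4,3,3] [4,3,3] [3,3,3] → 4 bins.
Excess: 5 − 4 = 1.

1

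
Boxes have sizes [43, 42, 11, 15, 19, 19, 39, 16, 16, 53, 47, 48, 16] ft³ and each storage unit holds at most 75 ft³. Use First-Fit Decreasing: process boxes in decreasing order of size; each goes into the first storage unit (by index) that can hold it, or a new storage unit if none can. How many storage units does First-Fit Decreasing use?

6

Sorted descending: 53, 48, 47, 43, 42, 39, 19, 19, 16, 16, 16, 15, 11.
storage unit 1: place 53 ft³, 22 ft³ left
storage unit 2: place 48 ft³, 27 ft³ left
storage unit 3: place 47 ft³, 28 ft³ left
storage unit 4: place 43 ft³, 32 ft³ left
storage unit 5: place 42 ft³, 33 ft³ left
storage unit 6: place 39 ft³, 36 ft³ left
storage unit 1: place 19 ft³, 3 ft³ left
storage unit 2: place 19 ft³, 8 ft³ left
storage unit 3: place 16 ft³, 12 ft³ left
storage unit 4: place 16 ft³, 16 ft³ left
storage unit 4: place 16 ft³, 0 ft³ left
storage unit 5: place 15 ft³, 18 ft³ left
storage unit 3: place 11 ft³, 1 ft³ left
Final storage units: [53,19] [48,19] [47,16,11] [43,16,16] [42,15] [39].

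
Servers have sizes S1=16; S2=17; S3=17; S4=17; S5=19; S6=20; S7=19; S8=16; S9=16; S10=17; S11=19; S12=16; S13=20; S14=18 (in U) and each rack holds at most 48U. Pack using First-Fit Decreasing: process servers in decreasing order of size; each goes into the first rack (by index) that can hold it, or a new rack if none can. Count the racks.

7 racks

Sorted descending: 20, 20, 19, 19, 19, 18, 17, 17, 17, 17, 16, 16, 16, 16.
20U → rack 1 (remaining 28U)
20U → rack 1 (remaining 8U)
19U → rack 2 (remaining 29U)
19U → rack 2 (remaining 10U)
19U → rack 3 (remaining 29U)
18U → rack 3 (remaining 11U)
17U → rack 4 (remaining 31U)
17U → rack 4 (remaining 14U)
17U → rack 5 (remaining 31U)
17U → rack 5 (remaining 14U)
16U → rack 6 (remaining 32U)
16U → rack 6 (remaining 16U)
16U → rack 6 (remaining 0U)
16U → rack 7 (remaining 32U)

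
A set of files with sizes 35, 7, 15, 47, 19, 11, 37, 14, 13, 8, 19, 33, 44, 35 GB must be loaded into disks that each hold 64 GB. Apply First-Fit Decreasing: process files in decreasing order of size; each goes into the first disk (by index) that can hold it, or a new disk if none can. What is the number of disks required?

6

Sorted descending: 47, 44, 37, 35, 35, 33, 19, 19, 15, 14, 13, 11, 8, 7.
disk 1: place 47 GB, 17 GB left
disk 2: place 44 GB, 20 GB left
disk 3: place 37 GB, 27 GB left
disk 4: place 35 GB, 29 GB left
disk 5: place 35 GB, 29 GB left
disk 6: place 33 GB, 31 GB left
disk 2: place 19 GB, 1 GB left
disk 3: place 19 GB, 8 GB left
disk 1: place 15 GB, 2 GB left
disk 4: place 14 GB, 15 GB left
disk 4: place 13 GB, 2 GB left
disk 5: place 11 GB, 18 GB left
disk 3: place 8 GB, 0 GB left
disk 5: place 7 GB, 11 GB left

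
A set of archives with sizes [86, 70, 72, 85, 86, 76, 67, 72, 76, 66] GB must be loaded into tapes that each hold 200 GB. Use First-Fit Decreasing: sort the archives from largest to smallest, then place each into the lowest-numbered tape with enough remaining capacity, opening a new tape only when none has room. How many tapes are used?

5

Sorted descending: 86, 86, 85, 76, 76, 72, 72, 70, 67, 66.
Put 86 GB in tape 1; 114 GB remain.
Put 86 GB in tape 1; 28 GB remain.
Put 85 GB in tape 2; 115 GB remain.
Put 76 GB in tape 2; 39 GB remain.
Put 76 GB in tape 3; 124 GB remain.
Put 72 GB in tape 3; 52 GB remain.
Put 72 GB in tape 4; 128 GB remain.
Put 70 GB in tape 4; 58 GB remain.
Put 67 GB in tape 5; 133 GB remain.
Put 66 GB in tape 5; 67 GB remain.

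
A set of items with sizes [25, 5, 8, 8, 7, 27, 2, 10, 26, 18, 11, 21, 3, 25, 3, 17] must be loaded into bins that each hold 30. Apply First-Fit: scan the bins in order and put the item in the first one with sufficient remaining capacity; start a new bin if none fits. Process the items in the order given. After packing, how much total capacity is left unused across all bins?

24

25 → bin 1 (remaining 5)
5 → bin 1 (remaining 0)
8 → bin 2 (remaining 22)
8 → bin 2 (remaining 14)
7 → bin 2 (remaining 7)
27 → bin 3 (remaining 3)
2 → bin 2 (remaining 5)
10 → bin 4 (remaining 20)
26 → bin 5 (remaining 4)
18 → bin 4 (remaining 2)
11 → bin 6 (remaining 19)
21 → bin 7 (remaining 9)
3 → bin 2 (remaining 2)
25 → bin 8 (remaining 5)
3 → bin 3 (remaining 0)
17 → bin 6 (remaining 2)
8 bins × 30 = 240; used 216; unused 24.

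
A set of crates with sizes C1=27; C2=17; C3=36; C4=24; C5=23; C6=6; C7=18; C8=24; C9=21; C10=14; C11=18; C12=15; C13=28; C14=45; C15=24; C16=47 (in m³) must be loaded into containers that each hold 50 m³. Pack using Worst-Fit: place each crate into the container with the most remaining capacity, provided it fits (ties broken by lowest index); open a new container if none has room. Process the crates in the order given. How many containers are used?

Put C1 (27 m³) in container 1; 23 m³ remain.
Put C2 (17 m³) in container 1; 6 m³ remain.
Put C3 (36 m³) in container 2; 14 m³ remain.
Put C4 (24 m³) in container 3; 26 m³ remain.
Put C5 (23 m³) in container 3; 3 m³ remain.
Put C6 (6 m³) in container 2; 8 m³ remain.
Put C7 (18 m³) in container 4; 32 m³ remain.
Put C8 (24 m³) in container 4; 8 m³ remain.
Put C9 (21 m³) in container 5; 29 m³ remain.
Put C10 (14 m³) in container 5; 15 m³ remain.
Put C11 (18 m³) in container 6; 32 m³ remain.
Put C12 (15 m³) in container 6; 17 m³ remain.
Put C13 (28 m³) in container 7; 22 m³ remain.
Put C14 (45 m³) in container 8; 5 m³ remain.
Put C15 (24 m³) in container 9; 26 m³ remain.
Put C16 (47 m³) in container 10; 3 m³ remain.

10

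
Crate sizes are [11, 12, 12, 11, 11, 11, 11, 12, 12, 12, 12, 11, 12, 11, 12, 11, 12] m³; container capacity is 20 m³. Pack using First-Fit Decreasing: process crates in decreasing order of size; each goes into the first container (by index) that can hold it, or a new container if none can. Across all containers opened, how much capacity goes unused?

Sorted descending: 12, 12, 12, 12, 12, 12, 12, 12, 12, 11, 11, 11, 11, 11, 11, 11, 11.
container 1: place 12 m³, 8 m³ left
container 2: place 12 m³, 8 m³ left
container 3: place 12 m³, 8 m³ left
container 4: place 12 m³, 8 m³ left
container 5: place 12 m³, 8 m³ left
container 6: place 12 m³, 8 m³ left
container 7: place 12 m³, 8 m³ left
container 8: place 12 m³, 8 m³ left
container 9: place 12 m³, 8 m³ left
container 10: place 11 m³, 9 m³ left
container 11: place 11 m³, 9 m³ left
container 12: place 11 m³, 9 m³ left
container 13: place 11 m³, 9 m³ left
container 14: place 11 m³, 9 m³ left
container 15: place 11 m³, 9 m³ left
container 16: place 11 m³, 9 m³ left
container 17: place 11 m³, 9 m³ left
17 containers × 20 m³ = 340 m³; used 196 m³; unused 144 m³.

144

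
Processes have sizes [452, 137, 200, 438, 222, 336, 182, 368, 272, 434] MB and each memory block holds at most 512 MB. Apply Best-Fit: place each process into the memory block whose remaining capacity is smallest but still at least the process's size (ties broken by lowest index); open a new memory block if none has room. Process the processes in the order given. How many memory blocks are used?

memory block 1: place 452 MB, 60 MB left
memory block 2: place 137 MB, 375 MB left
memory block 2: place 200 MB, 175 MB left
memory block 3: place 438 MB, 74 MB left
memory block 4: place 222 MB, 290 MB left
memory block 5: place 336 MB, 176 MB left
memory block 4: place 182 MB, 108 MB left
memory block 6: place 368 MB, 144 MB left
memory block 7: place 272 MB, 240 MB left
memory block 8: place 434 MB, 78 MB left

8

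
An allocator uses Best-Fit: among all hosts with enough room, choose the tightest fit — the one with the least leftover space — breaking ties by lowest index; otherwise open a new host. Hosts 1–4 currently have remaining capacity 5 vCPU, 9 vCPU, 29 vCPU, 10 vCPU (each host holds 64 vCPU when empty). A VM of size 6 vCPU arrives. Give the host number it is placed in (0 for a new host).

2

Hosts with room: host 2 (9 vCPU), host 3 (29 vCPU), host 4 (10 vCPU).
Tightest fit is host 2 with 9 vCPU free.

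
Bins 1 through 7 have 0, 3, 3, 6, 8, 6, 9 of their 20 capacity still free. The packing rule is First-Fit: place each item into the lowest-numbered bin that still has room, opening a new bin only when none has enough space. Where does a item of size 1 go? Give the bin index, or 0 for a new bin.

Bins with room: bin 2 (3), bin 3 (3), bin 4 (6), bin 5 (8), bin 6 (6), bin 7 (9).
The first with room is bin 2.

2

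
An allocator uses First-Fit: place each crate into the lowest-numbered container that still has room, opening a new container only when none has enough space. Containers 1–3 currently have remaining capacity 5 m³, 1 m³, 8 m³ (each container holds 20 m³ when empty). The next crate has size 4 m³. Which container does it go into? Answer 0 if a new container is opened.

1

Containers with room: container 1 (5 m³), container 3 (8 m³).
The first with room is container 1.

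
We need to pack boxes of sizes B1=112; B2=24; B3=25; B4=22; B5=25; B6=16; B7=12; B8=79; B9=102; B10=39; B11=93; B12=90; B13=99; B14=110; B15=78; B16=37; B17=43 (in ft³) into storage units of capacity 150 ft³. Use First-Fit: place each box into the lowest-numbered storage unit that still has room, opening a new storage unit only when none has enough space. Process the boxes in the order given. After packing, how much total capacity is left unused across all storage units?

344

Put B1 (112 ft³) in storage unit 1; 38 ft³ remain.
Put B2 (24 ft³) in storage unit 1; 14 ft³ remain.
Put B3 (25 ft³) in storage unit 2; 125 ft³ remain.
Put B4 (22 ft³) in storage unit 2; 103 ft³ remain.
Put B5 (25 ft³) in storage unit 2; 78 ft³ remain.
Put B6 (16 ft³) in storage unit 2; 62 ft³ remain.
Put B7 (12 ft³) in storage unit 1; 2 ft³ remain.
Put B8 (79 ft³) in storage unit 3; 71 ft³ remain.
Put B9 (102 ft³) in storage unit 4; 48 ft³ remain.
Put B10 (39 ft³) in storage unit 2; 23 ft³ remain.
Put B11 (93 ft³) in storage unit 5; 57 ft³ remain.
Put B12 (90 ft³) in storage unit 6; 60 ft³ remain.
Put B13 (99 ft³) in storage unit 7; 51 ft³ remain.
Put B14 (110 ft³) in storage unit 8; 40 ft³ remain.
Put B15 (78 ft³) in storage unit 9; 72 ft³ remain.
Put B16 (37 ft³) in storage unit 3; 34 ft³ remain.
Put B17 (43 ft³) in storage unit 4; 5 ft³ remain.
9 storage units × 150 ft³ = 1350 ft³; used 1006 ft³; unused 344 ft³.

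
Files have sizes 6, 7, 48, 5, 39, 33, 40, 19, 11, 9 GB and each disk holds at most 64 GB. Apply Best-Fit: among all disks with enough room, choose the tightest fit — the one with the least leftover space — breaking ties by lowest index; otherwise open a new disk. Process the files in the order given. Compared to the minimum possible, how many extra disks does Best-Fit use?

Best-Fit: [6,7,48] [5,39,19] [33] [40,11,9] → 4 disks.
Total size 217 GB; any packing needs at least ⌈217/64⌉ = 4 disks.
So 4 is already optimal.

0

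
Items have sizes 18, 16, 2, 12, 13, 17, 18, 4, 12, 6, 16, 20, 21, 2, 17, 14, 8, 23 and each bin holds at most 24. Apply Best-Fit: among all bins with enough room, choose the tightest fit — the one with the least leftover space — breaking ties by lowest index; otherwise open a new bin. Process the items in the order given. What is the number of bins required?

12 bins

18 → bin 1 (remaining 6)
16 → bin 2 (remaining 8)
2 → bin 1 (remaining 4)
12 → bin 3 (remaining 12)
13 → bin 4 (remaining 11)
17 → bin 5 (remaining 7)
18 → bin 6 (remaining 6)
4 → bin 1 (remaining 0)
12 → bin 3 (remaining 0)
6 → bin 6 (remaining 0)
16 → bin 7 (remaining 8)
20 → bin 8 (remaining 4)
21 → bin 9 (remaining 3)
2 → bin 9 (remaining 1)
17 → bin 10 (remaining 7)
14 → bin 11 (remaining 10)
8 → bin 2 (remaining 0)
23 → bin 12 (remaining 1)
Final bins: [18,2,4] [16,8] [12,12] [13] [17] [18,6] [16] [20] [21,2] [17] [14] [23].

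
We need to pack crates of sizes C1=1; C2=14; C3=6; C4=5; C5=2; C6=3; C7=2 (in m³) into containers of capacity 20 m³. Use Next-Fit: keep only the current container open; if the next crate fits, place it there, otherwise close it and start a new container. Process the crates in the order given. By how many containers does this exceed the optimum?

Next-Fit: [1,14] [6,5,2,3,2] → 2 containers.
Total size 33 m³; any packing needs at least ⌈33/20⌉ = 2 containers.
So 2 is already optimal.

0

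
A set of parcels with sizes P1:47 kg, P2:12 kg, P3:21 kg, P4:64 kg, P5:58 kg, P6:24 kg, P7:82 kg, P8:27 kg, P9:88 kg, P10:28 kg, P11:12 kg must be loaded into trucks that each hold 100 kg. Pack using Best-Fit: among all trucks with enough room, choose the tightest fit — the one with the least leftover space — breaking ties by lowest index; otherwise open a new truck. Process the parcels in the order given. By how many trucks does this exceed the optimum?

Best-Fit: [47,12,21] [64,24,12] [58,27] [82] [88] [28] → 6 trucks.
Total size 463 kg; any packing needs at least ⌈463/100⌉ = 5 trucks.
An optimal packing achieves that bound: [88,12] [82,12] [64,28] [58,27] [47,24,21] → 5 trucks.
Excess: 6 − 5 = 1.

1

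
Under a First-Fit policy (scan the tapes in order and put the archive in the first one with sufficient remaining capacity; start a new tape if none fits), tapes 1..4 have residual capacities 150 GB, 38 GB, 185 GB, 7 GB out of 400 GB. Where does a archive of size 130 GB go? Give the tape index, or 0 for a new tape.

1

Tapes with room: tape 1 (150 GB), tape 3 (185 GB).
The first with room is tape 1.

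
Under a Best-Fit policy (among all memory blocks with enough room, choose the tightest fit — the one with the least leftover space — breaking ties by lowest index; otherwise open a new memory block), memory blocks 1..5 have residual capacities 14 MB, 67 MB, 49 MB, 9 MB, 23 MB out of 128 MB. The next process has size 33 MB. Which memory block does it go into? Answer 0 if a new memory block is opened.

Memory blocks with room: memory block 2 (67 MB), memory block 3 (49 MB).
Tightest fit is memory block 3 with 49 MB free.

3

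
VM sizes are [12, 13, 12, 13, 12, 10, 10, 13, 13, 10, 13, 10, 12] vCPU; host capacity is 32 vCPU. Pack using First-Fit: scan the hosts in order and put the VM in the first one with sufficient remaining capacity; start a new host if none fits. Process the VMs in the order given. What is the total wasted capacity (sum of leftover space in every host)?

12 vCPU → host 1 (remaining 20 vCPU)
13 vCPU → host 1 (remaining 7 vCPU)
12 vCPU → host 2 (remaining 20 vCPU)
13 vCPU → host 2 (remaining 7 vCPU)
12 vCPU → host 3 (remaining 20 vCPU)
10 vCPU → host 3 (remaining 10 vCPU)
10 vCPU → host 3 (remaining 0 vCPU)
13 vCPU → host 4 (remaining 19 vCPU)
13 vCPU → host 4 (remaining 6 vCPU)
10 vCPU → host 5 (remaining 22 vCPU)
13 vCPU → host 5 (remaining 9 vCPU)
10 vCPU → host 6 (remaining 22 vCPU)
12 vCPU → host 6 (remaining 10 vCPU)
6 hosts × 32 vCPU = 192 vCPU; used 153 vCPU; unused 39 vCPU.

39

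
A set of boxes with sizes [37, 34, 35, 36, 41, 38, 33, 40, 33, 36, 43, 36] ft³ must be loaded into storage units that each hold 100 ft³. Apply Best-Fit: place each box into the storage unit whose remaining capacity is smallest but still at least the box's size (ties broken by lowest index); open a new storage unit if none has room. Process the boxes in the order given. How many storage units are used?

Put 37 ft³ in storage unit 1; 63 ft³ remain.
Put 34 ft³ in storage unit 1; 29 ft³ remain.
Put 35 ft³ in storage unit 2; 65 ft³ remain.
Put 36 ft³ in storage unit 2; 29 ft³ remain.
Put 41 ft³ in storage unit 3; 59 ft³ remain.
Put 38 ft³ in storage unit 3; 21 ft³ remain.
Put 33 ft³ in storage unit 4; 67 ft³ remain.
Put 40 ft³ in storage unit 4; 27 ft³ remain.
Put 33 ft³ in storage unit 5; 67 ft³ remain.
Put 36 ft³ in storage unit 5; 31 ft³ remain.
Put 43 ft³ in storage unit 6; 57 ft³ remain.
Put 36 ft³ in storage unit 6; 21 ft³ remain.
Final storage units: [37,34] [35,36] [41,38] [33,40] [33,36] [43,36].

6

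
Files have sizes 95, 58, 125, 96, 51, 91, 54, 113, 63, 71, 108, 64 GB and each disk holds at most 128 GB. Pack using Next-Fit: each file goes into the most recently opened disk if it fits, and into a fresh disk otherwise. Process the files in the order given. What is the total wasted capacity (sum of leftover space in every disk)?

disk 1: place 95 GB, 33 GB left
disk 2: place 58 GB, 70 GB left
disk 3: place 125 GB, 3 GB left
disk 4: place 96 GB, 32 GB left
disk 5: place 51 GB, 77 GB left
disk 6: place 91 GB, 37 GB left
disk 7: place 54 GB, 74 GB left
disk 8: place 113 GB, 15 GB left
disk 9: place 63 GB, 65 GB left
disk 10: place 71 GB, 57 GB left
disk 11: place 108 GB, 20 GB left
disk 12: place 64 GB, 64 GB left
12 disks × 128 GB = 1536 GB; used 989 GB; unused 547 GB.

547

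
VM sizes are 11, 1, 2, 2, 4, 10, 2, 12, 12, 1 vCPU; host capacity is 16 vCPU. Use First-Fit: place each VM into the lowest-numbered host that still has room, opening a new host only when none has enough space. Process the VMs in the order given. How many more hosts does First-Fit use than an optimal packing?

0

First-Fit: [11,1,2,2] [4,10,2] [12,1] [12] → 4 hosts.
Total size 57 vCPU; any packing needs at least ⌈57/16⌉ = 4 hosts.
So 4 is already optimal.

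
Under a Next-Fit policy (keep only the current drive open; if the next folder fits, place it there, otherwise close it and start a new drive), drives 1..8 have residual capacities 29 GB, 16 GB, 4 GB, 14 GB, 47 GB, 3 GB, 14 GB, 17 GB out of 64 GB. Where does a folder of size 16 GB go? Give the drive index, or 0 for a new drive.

8

Next-Fit only looks at drive 8, which has 17 GB free.
16 GB fits there.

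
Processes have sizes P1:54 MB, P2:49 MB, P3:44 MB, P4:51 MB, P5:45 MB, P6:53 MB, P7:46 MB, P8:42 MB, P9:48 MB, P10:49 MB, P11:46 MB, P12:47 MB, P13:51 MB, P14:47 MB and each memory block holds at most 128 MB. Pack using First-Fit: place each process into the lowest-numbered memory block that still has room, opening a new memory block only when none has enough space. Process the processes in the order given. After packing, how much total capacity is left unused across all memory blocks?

Put P1 (54 MB) in memory block 1; 74 MB remain.
Put P2 (49 MB) in memory block 1; 25 MB remain.
Put P3 (44 MB) in memory block 2; 84 MB remain.
Put P4 (51 MB) in memory block 2; 33 MB remain.
Put P5 (45 MB) in memory block 3; 83 MB remain.
Put P6 (53 MB) in memory block 3; 30 MB remain.
Put P7 (46 MB) in memory block 4; 82 MB remain.
Put P8 (42 MB) in memory block 4; 40 MB remain.
Put P9 (48 MB) in memory block 5; 80 MB remain.
Put P10 (49 MB) in memory block 5; 31 MB remain.
Put P11 (46 MB) in memory block 6; 82 MB remain.
Put P12 (47 MB) in memory block 6; 35 MB remain.
Put P13 (51 MB) in memory block 7; 77 MB remain.
Put P14 (47 MB) in memory block 7; 30 MB remain.
7 memory blocks × 128 MB = 896 MB; used 672 MB; unused 224 MB.

224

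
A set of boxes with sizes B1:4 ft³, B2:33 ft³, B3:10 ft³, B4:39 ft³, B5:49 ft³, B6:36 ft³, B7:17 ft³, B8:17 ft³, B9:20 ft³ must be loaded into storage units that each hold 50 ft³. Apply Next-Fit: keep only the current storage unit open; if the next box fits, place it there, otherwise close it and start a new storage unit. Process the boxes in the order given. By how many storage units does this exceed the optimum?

Next-Fit: [4,33,10] [39] [49] [36] [17,17] [20] → 6 storage units.
Total size 225 ft³; any packing needs at least ⌈225/50⌉ = 5 storage units.
An optimal packing achieves that bound: [49] [39,10] [36,4] [33,17] [20,17] → 5 storage units.
Excess: 6 − 5 = 1.

1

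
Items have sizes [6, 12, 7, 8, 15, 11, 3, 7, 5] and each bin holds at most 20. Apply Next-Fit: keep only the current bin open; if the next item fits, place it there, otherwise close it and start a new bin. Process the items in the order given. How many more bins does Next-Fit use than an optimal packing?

1

Next-Fit: [6,12] [7,8] [15] [11,3] [7,5] → 5 bins.
Total size 74; any packing needs at least ⌈74/20⌉ = 4 bins.
An optimal packing achieves that bound: [15,5] [12,8] [11,7] [7,6,3] → 4 bins.
Excess: 5 − 4 = 1.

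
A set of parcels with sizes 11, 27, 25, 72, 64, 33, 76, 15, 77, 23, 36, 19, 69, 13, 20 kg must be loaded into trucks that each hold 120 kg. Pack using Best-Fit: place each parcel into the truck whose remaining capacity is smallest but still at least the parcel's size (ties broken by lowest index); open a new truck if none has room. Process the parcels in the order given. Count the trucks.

truck 1: place 11 kg, 109 kg left
truck 1: place 27 kg, 82 kg left
truck 1: place 25 kg, 57 kg left
truck 2: place 72 kg, 48 kg left
truck 3: place 64 kg, 56 kg left
truck 2: place 33 kg, 15 kg left
truck 4: place 76 kg, 44 kg left
truck 2: place 15 kg, 0 kg left
truck 5: place 77 kg, 43 kg left
truck 5: place 23 kg, 20 kg left
truck 4: place 36 kg, 8 kg left
truck 5: place 19 kg, 1 kg left
truck 6: place 69 kg, 51 kg left
truck 6: place 13 kg, 38 kg left
truck 6: place 20 kg, 18 kg left
Final trucks: [11,27,25] [72,33,15] [64] [76,36] [77,23,19] [69,13,20].

6 trucks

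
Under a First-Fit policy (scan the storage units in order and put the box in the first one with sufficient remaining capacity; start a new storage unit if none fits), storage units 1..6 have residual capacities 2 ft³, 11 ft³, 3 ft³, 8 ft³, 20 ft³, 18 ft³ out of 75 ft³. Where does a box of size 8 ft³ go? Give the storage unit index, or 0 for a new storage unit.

2

Storage units with room: storage unit 2 (11 ft³), storage unit 4 (8 ft³), storage unit 5 (20 ft³), storage unit 6 (18 ft³).
The first with room is storage unit 2.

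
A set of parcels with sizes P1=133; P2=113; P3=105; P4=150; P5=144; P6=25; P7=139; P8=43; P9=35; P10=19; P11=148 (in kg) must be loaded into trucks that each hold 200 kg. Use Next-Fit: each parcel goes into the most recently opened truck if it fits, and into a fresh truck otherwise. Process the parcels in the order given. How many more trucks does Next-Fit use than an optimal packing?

Next-Fit: [133] [113] [105] [150] [144,25] [139,43] [35,19] [148] → 8 trucks.
7 parcels exceed 100 kg (half the capacity), and no two of those can share a truck, so at least 7 trucks are needed.
An optimal packing achieves that bound: [150,43] [148,35] [144,25,19] [139] [133] [113] [105] → 7 trucks.
Excess: 8 − 7 = 1.

1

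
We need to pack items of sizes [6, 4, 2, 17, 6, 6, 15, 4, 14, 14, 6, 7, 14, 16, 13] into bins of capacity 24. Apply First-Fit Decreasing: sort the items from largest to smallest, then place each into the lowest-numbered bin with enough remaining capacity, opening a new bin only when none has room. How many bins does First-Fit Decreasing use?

7

Sorted descending: 17, 16, 15, 14, 14, 14, 13, 7, 6, 6, 6, 6, 4, 4, 2.
bin 1: place 17, 7 left
bin 2: place 16, 8 left
bin 3: place 15, 9 left
bin 4: place 14, 10 left
bin 5: place 14, 10 left
bin 6: place 14, 10 left
bin 7: place 13, 11 left
bin 1: place 7, 0 left
bin 2: place 6, 2 left
bin 3: place 6, 3 left
bin 4: place 6, 4 left
bin 5: place 6, 4 left
bin 4: place 4, 0 left
bin 5: place 4, 0 left
bin 2: place 2, 0 left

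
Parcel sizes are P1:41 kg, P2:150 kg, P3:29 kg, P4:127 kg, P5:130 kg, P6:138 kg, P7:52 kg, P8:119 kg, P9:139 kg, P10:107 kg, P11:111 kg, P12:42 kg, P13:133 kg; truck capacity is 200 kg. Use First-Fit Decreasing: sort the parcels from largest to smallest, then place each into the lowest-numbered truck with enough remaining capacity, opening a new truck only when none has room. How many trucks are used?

9 trucks

Sorted descending: 150, 139, 138, 133, 130, 127, 119, 111, 107, 52, 42, 41, 29.
truck 1: place 150 kg, 50 kg left
truck 2: place 139 kg, 61 kg left
truck 3: place 138 kg, 62 kg left
truck 4: place 133 kg, 67 kg left
truck 5: place 130 kg, 70 kg left
truck 6: place 127 kg, 73 kg left
truck 7: place 119 kg, 81 kg left
truck 8: place 111 kg, 89 kg left
truck 9: place 107 kg, 93 kg left
truck 2: place 52 kg, 9 kg left
truck 1: place 42 kg, 8 kg left
truck 3: place 41 kg, 21 kg left
truck 4: place 29 kg, 38 kg left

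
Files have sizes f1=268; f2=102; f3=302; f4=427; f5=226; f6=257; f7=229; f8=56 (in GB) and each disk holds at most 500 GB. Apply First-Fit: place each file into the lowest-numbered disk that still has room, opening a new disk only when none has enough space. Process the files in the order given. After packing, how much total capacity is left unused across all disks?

disk 1: place f1 (268 GB), 232 GB left
disk 1: place f2 (102 GB), 130 GB left
disk 2: place f3 (302 GB), 198 GB left
disk 3: place f4 (427 GB), 73 GB left
disk 4: place f5 (226 GB), 274 GB left
disk 4: place f6 (257 GB), 17 GB left
disk 5: place f7 (229 GB), 271 GB left
disk 1: place f8 (56 GB), 74 GB left
5 disks × 500 GB = 2500 GB; used 1867 GB; unused 633 GB.

633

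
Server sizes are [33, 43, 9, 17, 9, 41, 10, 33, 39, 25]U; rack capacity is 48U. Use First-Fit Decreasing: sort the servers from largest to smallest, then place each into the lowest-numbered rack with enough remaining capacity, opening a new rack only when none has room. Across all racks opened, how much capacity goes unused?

29

Sorted descending: 43, 41, 39, 33, 33, 25, 17, 10, 9, 9.
Put 43U in rack 1; 5U remain.
Put 41U in rack 2; 7U remain.
Put 39U in rack 3; 9U remain.
Put 33U in rack 4; 15U remain.
Put 33U in rack 5; 15U remain.
Put 25U in rack 6; 23U remain.
Put 17U in rack 6; 6U remain.
Put 10U in rack 4; 5U remain.
Put 9U in rack 3; 0U remain.
Put 9U in rack 5; 6U remain.
6 racks × 48U = 288U; used 259U; unused 29U.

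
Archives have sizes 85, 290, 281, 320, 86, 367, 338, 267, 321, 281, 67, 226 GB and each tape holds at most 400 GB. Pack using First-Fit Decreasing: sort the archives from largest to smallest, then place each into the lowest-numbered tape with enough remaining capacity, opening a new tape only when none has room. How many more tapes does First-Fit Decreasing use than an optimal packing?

First-Fit Decreasing: [367] [338] [321,67] [320] [290,86] [281,85] [281] [267] [226] → 9 tapes.
9 archives exceed 200 GB (half the capacity), and no two of those can share a tape, so at least 9 tapes are needed.
So 9 is already optimal.

0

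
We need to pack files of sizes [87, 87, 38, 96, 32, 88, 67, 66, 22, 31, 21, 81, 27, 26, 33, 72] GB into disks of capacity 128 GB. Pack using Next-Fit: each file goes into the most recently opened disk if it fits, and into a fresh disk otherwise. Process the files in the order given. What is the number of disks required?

9 disks

disk 1: place 87 GB, 41 GB left
disk 2: place 87 GB, 41 GB left
disk 2: place 38 GB, 3 GB left
disk 3: place 96 GB, 32 GB left
disk 3: place 32 GB, 0 GB left
disk 4: place 88 GB, 40 GB left
disk 5: place 67 GB, 61 GB left
disk 6: place 66 GB, 62 GB left
disk 6: place 22 GB, 40 GB left
disk 6: place 31 GB, 9 GB left
disk 7: place 21 GB, 107 GB left
disk 7: place 81 GB, 26 GB left
disk 8: place 27 GB, 101 GB left
disk 8: place 26 GB, 75 GB left
disk 8: place 33 GB, 42 GB left
disk 9: place 72 GB, 56 GB left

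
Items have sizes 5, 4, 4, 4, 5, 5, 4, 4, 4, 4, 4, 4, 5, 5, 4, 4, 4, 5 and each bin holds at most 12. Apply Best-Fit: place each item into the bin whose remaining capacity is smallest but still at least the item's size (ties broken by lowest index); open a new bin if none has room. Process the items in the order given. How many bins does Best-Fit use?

bin 1: place 5, 7 left
bin 1: place 4, 3 left
bin 2: place 4, 8 left
bin 2: place 4, 4 left
bin 3: place 5, 7 left
bin 3: place 5, 2 left
bin 2: place 4, 0 left
bin 4: place 4, 8 left
bin 4: place 4, 4 left
bin 4: place 4, 0 left
bin 5: place 4, 8 left
bin 5: place 4, 4 left
bin 6: place 5, 7 left
bin 6: place 5, 2 left
bin 5: place 4, 0 left
bin 7: place 4, 8 left
bin 7: place 4, 4 left
bin 8: place 5, 7 left

8 bins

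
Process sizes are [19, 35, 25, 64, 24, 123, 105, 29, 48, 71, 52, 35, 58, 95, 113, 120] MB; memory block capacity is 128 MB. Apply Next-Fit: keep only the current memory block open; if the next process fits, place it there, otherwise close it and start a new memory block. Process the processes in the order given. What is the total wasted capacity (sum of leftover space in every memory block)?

memory block 1: place 19 MB, 109 MB left
memory block 1: place 35 MB, 74 MB left
memory block 1: place 25 MB, 49 MB left
memory block 2: place 64 MB, 64 MB left
memory block 2: place 24 MB, 40 MB left
memory block 3: place 123 MB, 5 MB left
memory block 4: place 105 MB, 23 MB left
memory block 5: place 29 MB, 99 MB left
memory block 5: place 48 MB, 51 MB left
memory block 6: place 71 MB, 57 MB left
memory block 6: place 52 MB, 5 MB left
memory block 7: place 35 MB, 93 MB left
memory block 7: place 58 MB, 35 MB left
memory block 8: place 95 MB, 33 MB left
memory block 9: place 113 MB, 15 MB left
memory block 10: place 120 MB, 8 MB left
10 memory blocks × 128 MB = 1280 MB; used 1016 MB; unused 264 MB.

264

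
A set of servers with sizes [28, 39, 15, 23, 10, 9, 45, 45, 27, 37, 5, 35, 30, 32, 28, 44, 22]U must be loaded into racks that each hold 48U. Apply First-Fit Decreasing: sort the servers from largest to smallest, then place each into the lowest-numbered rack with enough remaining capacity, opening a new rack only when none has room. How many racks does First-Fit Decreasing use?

12 racks

Sorted descending: 45, 45, 44, 39, 37, 35, 32, 30, 28, 28, 27, 23, 22, 15, 10, 9, 5.
rack 1: place 45U, 3U left
rack 2: place 45U, 3U left
rack 3: place 44U, 4U left
rack 4: place 39U, 9U left
rack 5: place 37U, 11U left
rack 6: place 35U, 13U left
rack 7: place 32U, 16U left
rack 8: place 30U, 18U left
rack 9: place 28U, 20U left
rack 10: place 28U, 20U left
rack 11: place 27U, 21U left
rack 12: place 23U, 25U left
rack 12: place 22U, 3U left
rack 7: place 15U, 1U left
rack 5: place 10U, 1U left
rack 4: place 9U, 0U left
rack 6: place 5U, 8U left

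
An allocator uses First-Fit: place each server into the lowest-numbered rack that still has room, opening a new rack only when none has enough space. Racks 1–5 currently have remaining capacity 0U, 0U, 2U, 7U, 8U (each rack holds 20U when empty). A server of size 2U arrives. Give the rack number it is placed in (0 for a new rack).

Racks with room: rack 3 (2U), rack 4 (7U), rack 5 (8U).
The first with room is rack 3.

3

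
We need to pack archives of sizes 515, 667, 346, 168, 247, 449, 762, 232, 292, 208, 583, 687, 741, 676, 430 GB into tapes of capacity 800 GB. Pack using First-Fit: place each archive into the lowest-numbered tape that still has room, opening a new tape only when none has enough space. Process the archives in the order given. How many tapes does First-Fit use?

515 GB → tape 1 (remaining 285 GB)
667 GB → tape 2 (remaining 133 GB)
346 GB → tape 3 (remaining 454 GB)
168 GB → tape 1 (remaining 117 GB)
247 GB → tape 3 (remaining 207 GB)
449 GB → tape 4 (remaining 351 GB)
762 GB → tape 5 (remaining 38 GB)
232 GB → tape 4 (remaining 119 GB)
292 GB → tape 6 (remaining 508 GB)
208 GB → tape 6 (remaining 300 GB)
583 GB → tape 7 (remaining 217 GB)
687 GB → tape 8 (remaining 113 GB)
741 GB → tape 9 (remaining 59 GB)
676 GB → tape 10 (remaining 124 GB)
430 GB → tape 11 (remaining 370 GB)
Final tapes: [515,168] [667] [346,247] [449,232] [762] [292,208] [583] [687] [741] [676] [430].

11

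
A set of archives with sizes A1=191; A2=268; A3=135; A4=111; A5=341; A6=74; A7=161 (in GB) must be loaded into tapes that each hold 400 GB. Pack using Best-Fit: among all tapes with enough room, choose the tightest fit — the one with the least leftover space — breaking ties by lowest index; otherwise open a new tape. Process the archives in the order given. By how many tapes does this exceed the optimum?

Best-Fit: [191,135,74] [268,111] [341] [161] → 4 tapes.
Total size 1281 GB; any packing needs at least ⌈1281/400⌉ = 4 tapes.
So 4 is already optimal.

0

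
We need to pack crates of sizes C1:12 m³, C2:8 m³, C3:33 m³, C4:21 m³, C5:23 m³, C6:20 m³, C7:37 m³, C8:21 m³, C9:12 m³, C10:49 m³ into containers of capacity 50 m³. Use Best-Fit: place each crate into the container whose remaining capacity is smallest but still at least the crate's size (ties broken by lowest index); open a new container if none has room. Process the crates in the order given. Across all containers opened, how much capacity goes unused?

container 1: place C1 (12 m³), 38 m³ left
container 1: place C2 (8 m³), 30 m³ left
container 2: place C3 (33 m³), 17 m³ left
container 1: place C4 (21 m³), 9 m³ left
container 3: place C5 (23 m³), 27 m³ left
container 3: place C6 (20 m³), 7 m³ left
container 4: place C7 (37 m³), 13 m³ left
container 5: place C8 (21 m³), 29 m³ left
container 4: place C9 (12 m³), 1 m³ left
container 6: place C10 (49 m³), 1 m³ left
6 containers × 50 m³ = 300 m³; used 236 m³; unused 64 m³.

64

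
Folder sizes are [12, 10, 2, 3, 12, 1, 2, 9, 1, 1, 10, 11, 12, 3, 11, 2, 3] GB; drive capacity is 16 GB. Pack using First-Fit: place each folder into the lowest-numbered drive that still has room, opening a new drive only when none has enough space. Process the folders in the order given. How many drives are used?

8 drives

Put 12 GB in drive 1; 4 GB remain.
Put 10 GB in drive 2; 6 GB remain.
Put 2 GB in drive 1; 2 GB remain.
Put 3 GB in drive 2; 3 GB remain.
Put 12 GB in drive 3; 4 GB remain.
Put 1 GB in drive 1; 1 GB remain.
Put 2 GB in drive 2; 1 GB remain.
Put 9 GB in drive 4; 7 GB remain.
Put 1 GB in drive 1; 0 GB remain.
Put 1 GB in drive 2; 0 GB remain.
Put 10 GB in drive 5; 6 GB remain.
Put 11 GB in drive 6; 5 GB remain.
Put 12 GB in drive 7; 4 GB remain.
Put 3 GB in drive 3; 1 GB remain.
Put 11 GB in drive 8; 5 GB remain.
Put 2 GB in drive 4; 5 GB remain.
Put 3 GB in drive 4; 2 GB remain.
Final drives: [12,2,1,1] [10,3,2,1] [12,3] [9,2,3] [10] [11] [12] [11].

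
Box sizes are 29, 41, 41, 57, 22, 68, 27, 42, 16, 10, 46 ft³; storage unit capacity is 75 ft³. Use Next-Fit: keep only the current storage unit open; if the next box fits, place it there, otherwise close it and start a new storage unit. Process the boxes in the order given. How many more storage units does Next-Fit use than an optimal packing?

Next-Fit: [29,41] [41] [57] [22] [68] [27,42] [16,10,46] → 7 storage units.
Total size 399 ft³; any packing needs at least ⌈399/75⌉ = 6 storage units.
An optimal packing achieves that bound: [68] [57,16] [46,29] [42,27] [41,22,10] [41] → 6 storage units.
Excess: 7 − 6 = 1.

1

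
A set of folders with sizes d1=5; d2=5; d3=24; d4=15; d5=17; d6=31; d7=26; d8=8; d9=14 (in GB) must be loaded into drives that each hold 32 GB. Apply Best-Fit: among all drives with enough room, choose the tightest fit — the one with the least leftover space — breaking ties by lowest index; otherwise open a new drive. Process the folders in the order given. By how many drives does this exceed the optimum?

Best-Fit: [5,5,15] [24,8] [17,14] [31] [26] → 5 drives.
Total size 145 GB; any packing needs at least ⌈145/32⌉ = 5 drives.
So 5 is already optimal.

0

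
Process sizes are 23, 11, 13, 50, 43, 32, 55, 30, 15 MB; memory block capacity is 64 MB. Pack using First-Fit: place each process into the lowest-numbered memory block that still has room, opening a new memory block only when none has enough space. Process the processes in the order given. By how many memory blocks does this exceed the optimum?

First-Fit: [23,11,13,15] [50] [43] [32,30] [55] → 5 memory blocks.
Total size 272 MB; any packing needs at least ⌈272/64⌉ = 5 memory blocks.
So 5 is already optimal.

0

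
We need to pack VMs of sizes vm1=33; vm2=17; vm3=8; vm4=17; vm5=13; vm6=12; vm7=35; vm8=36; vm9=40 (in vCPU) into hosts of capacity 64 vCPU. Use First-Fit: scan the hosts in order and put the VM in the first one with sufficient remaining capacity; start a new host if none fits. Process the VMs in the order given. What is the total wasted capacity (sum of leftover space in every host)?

host 1: place vm1 (33 vCPU), 31 vCPU left
host 1: place vm2 (17 vCPU), 14 vCPU left
host 1: place vm3 (8 vCPU), 6 vCPU left
host 2: place vm4 (17 vCPU), 47 vCPU left
host 2: place vm5 (13 vCPU), 34 vCPU left
host 2: place vm6 (12 vCPU), 22 vCPU left
host 3: place vm7 (35 vCPU), 29 vCPU left
host 4: place vm8 (36 vCPU), 28 vCPU left
host 5: place vm9 (40 vCPU), 24 vCPU left
5 hosts × 64 vCPU = 320 vCPU; used 211 vCPU; unused 109 vCPU.

109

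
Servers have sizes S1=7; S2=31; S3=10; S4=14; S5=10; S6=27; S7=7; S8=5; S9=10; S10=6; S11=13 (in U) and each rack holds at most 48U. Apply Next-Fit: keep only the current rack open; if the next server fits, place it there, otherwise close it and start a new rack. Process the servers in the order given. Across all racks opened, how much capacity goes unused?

rack 1: place S1 (7U), 41U left
rack 1: place S2 (31U), 10U left
rack 1: place S3 (10U), 0U left
rack 2: place S4 (14U), 34U left
rack 2: place S5 (10U), 24U left
rack 3: place S6 (27U), 21U left
rack 3: place S7 (7U), 14U left
rack 3: place S8 (5U), 9U left
rack 4: place S9 (10U), 38U left
rack 4: place S10 (6U), 32U left
rack 4: place S11 (13U), 19U left
4 racks × 48U = 192U; used 140U; unused 52U.

52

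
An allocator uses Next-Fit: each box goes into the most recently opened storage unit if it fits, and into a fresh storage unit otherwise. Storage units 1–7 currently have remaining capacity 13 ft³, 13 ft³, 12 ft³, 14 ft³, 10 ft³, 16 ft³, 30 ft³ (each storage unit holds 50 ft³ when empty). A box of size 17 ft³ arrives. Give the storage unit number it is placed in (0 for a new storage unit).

7

Next-Fit only looks at storage unit 7, which has 30 ft³ free.
17 ft³ fits there.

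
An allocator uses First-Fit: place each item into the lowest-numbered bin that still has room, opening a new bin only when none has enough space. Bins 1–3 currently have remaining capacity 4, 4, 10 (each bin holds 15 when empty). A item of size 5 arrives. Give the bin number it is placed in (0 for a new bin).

Bins with room: bin 3 (10).
The first with room is bin 3.

3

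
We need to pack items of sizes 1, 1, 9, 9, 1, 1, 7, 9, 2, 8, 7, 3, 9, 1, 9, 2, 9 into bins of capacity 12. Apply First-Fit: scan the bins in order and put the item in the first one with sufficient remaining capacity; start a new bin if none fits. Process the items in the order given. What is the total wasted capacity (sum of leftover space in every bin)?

1 → bin 1 (remaining 11)
1 → bin 1 (remaining 10)
9 → bin 1 (remaining 1)
9 → bin 2 (remaining 3)
1 → bin 1 (remaining 0)
1 → bin 2 (remaining 2)
7 → bin 3 (remaining 5)
9 → bin 4 (remaining 3)
2 → bin 2 (remaining 0)
8 → bin 5 (remaining 4)
7 → bin 6 (remaining 5)
3 → bin 3 (remaining 2)
9 → bin 7 (remaining 3)
1 → bin 3 (remaining 1)
9 → bin 8 (remaining 3)
2 → bin 4 (remaining 1)
9 → bin 9 (remaining 3)
9 bins × 12 = 108; used 88; unused 20.

20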